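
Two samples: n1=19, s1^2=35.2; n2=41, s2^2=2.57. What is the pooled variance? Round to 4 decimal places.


sp^2 = ((n1-1)*s1^2 + (n2-1)*s2^2)/(n1+n2-2)
(n1-1)*s1^2 = 18 * 35.2 = 633.6
(n2-1)*s2^2 = 40 * 2.57 = 102.8
numerator = 633.6 + 102.8 = 736.4
n1+n2-2 = 58
sp^2 = 736.4 / 58 = 1841/145 ≈ 12.696552

12.6966


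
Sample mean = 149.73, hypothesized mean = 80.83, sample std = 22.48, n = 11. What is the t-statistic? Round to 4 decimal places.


t = (xbar - mu0) / (s/sqrt(n))
xbar - mu0 = 149.73 - 80.83 = 68.9
sqrt(11) ≈ 3.31662479
s/sqrt(n) = 22.48 / 3.31662479 ≈ 6.77797503
t = 68.9 / 6.77797503 ≈ 10.165278

10.1653


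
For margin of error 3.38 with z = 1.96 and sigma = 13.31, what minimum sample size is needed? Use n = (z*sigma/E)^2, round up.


z*sigma/E = 1.96 * 13.31 / 3.38 = 65219/8450 ≈ 7.718225
(z*sigma/E)^2 ≈ 59.570995
round up: n = 60

60


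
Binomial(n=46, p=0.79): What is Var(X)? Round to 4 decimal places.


Var = n*p*(1-p) = 46 * 0.79 * 0.21 = 7.6314

7.6314


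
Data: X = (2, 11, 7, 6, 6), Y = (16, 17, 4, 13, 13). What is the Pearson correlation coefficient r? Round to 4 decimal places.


r = sum((xi-xbar)(yi-ybar)) / sqrt(sum((xi-xbar)^2) * sum((yi-ybar)^2))
n = 5, xbar = 32/5 = 6.4, ybar = 63/5 = 12.6
Sxy = sum((xi-xbar)(yi-ybar)) = -0.2
Sxx = sum((xi-xbar)^2) = 41.2
Syy = sum((yi-ybar)^2) = 105.2
sqrt(Sxx*Syy) ≈ 65.834945
r = Sxy / sqrt(Sxx*Syy) = -0.2 / 65.834945 ≈ -0.003038

-0.0030


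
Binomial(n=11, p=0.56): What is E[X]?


E[X] = n*p = 11 * 0.56 = 6.16

6.16


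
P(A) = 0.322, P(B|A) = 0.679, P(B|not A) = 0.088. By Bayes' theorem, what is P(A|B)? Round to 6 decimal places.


P(A|B) = P(B|A)*P(A) / P(B), P(B) = P(B|A)*P(A) + P(B|not A)*P(not A)
P(B|A)*P(A) = 0.679 * 0.322 = 0.218638
P(B|not A)*P(not A) = 0.088 * 0.678 = 0.059664
P(B) = 0.218638 + 0.059664 = 0.278302
P(A|B) = 0.218638 / 0.278302 ≈ 0.78561419

0.785614


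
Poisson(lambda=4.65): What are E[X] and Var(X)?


E[X] = Var(X) = lambda = 4.65

4.65, 4.65


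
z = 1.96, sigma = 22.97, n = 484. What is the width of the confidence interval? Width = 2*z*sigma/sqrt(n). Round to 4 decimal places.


width = 2*z*sigma/sqrt(n)
2*z*sigma = 2 * 1.96 * 22.97 = 90.0424
sqrt(484) = 22
width = 90.0424 / 22 ≈ 4.092836

4.0928


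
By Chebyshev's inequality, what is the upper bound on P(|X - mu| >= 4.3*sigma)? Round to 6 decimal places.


P <= 1/k^2
k^2 = 4.3^2 = 18.49
1/k^2 = 1 / 18.49 = 100/1849 ≈ 0.05408329

0.054083


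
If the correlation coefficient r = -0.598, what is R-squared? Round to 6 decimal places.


R^2 = r^2 = (-0.598)^2 = 0.357604

0.357604


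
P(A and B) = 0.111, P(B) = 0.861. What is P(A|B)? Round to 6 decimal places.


P(A|B) = P(A and B) / P(B) = 0.111 / 0.861 = 37/287 ≈ 0.12891986

0.128920


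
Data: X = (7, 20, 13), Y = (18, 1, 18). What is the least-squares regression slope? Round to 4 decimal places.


b = sum((xi-xbar)(yi-ybar)) / sum((xi-xbar)^2)
n = 3, xbar = 40/3 ≈ 13.333333, ybar = 37/3 ≈ 12.333333
Sxy = sum((xi-xbar)(yi-ybar)) = -340/3 ≈ -113.333333
Sxx = sum((xi-xbar)^2) = 254/3 ≈ 84.666667
b = Sxy / Sxx = -170/127 ≈ -1.338583

-1.3386


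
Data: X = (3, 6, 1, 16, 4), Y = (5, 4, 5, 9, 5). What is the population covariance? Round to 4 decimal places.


Cov = (1/n)*sum((xi-xbar)(yi-ybar))
n = 5, xbar = 30/5 = 6, ybar = 28/5 = 5.6
sum((xi-xbar)(yi-ybar)) = 40
Cov = 40 / 5 = 8

8.0000


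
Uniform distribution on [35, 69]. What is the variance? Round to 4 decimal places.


Var = (b-a)^2 / 12
(b-a)^2 = (69 - 35)^2 = 1156
Var = 1156/12 ≈ 96.333333

96.3333


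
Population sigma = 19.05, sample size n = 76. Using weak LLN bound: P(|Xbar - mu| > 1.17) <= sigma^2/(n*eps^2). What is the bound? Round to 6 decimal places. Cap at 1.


bound = min(1, sigma^2/(n*eps^2))
sigma^2 = 19.05^2 = 362.9025
n*eps^2 = 76 * 1.17^2 = 76 * 1.3689 = 104.0364
sigma^2/(n*eps^2) = 362.9025 / 104.0364 ≈ 3.48822624
this exceeds 1, so the bound is capped at 1

1.000000


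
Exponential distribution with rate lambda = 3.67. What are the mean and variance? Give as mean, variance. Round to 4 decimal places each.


mean = 1/lam, var = 1/lam^2
mean = 1 / 3.67 = 100/367 ≈ 0.272480
lam^2 = 3.67^2 = 13.4689
var = 1 / 13.4689 ≈ 0.074245

0.2725, 0.0742


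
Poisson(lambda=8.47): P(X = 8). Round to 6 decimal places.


P = e^(-lam) * lam^k / k!
e^(-8.47) ≈ 0.0002096649
lam^k = 8.47^8 ≈ 26489104.866725
k! = 8! = 40320
P = 0.0002096649 * 26489104.866725 / 40320 ≈ 0.137744

0.137744


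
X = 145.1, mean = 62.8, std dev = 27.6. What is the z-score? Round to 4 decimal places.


z = (X - mu) / sigma
X - mu = 145.1 - 62.8 = 82.3
z = 82.3 / 27.6 = 823/276 ≈ 2.981884

2.9819


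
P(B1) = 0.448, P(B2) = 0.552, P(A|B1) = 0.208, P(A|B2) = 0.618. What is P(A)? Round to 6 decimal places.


P(A) = P(A|B1)*P(B1) + P(A|B2)*P(B2)
P(A|B1)*P(B1) = 0.208 * 0.448 = 0.093184
P(A|B2)*P(B2) = 0.618 * 0.552 = 0.341136
P(A) = 0.093184 + 0.341136 = 0.43432

0.434320


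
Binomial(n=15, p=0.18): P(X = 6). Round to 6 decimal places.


P = C(n,k) * p^k * (1-p)^(n-k)
C(15,6) = 5005
p^k = 0.18^6 ≈ 0.00003401222
(1-p)^(n-k) = 0.82^9 ≈ 0.1676196
P = 5005 * 0.00003401222 * 0.1676196 ≈ 0.028534

0.028534


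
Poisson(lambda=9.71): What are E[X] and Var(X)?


E[X] = Var(X) = lambda = 9.71

9.71, 9.71


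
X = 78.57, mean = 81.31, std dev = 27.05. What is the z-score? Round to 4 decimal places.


z = (X - mu) / sigma
X - mu = 78.57 - 81.31 = -2.74
z = -2.74 / 27.05 = -274/2705 ≈ -0.101294

-0.1013


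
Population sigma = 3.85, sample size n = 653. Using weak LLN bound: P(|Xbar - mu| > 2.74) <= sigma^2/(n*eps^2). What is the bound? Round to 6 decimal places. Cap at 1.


bound = min(1, sigma^2/(n*eps^2))
sigma^2 = 3.85^2 = 14.8225
n*eps^2 = 653 * 2.74^2 = 653 * 7.5076 = 4902.4628
sigma^2/(n*eps^2) = 14.8225 / 4902.4628 ≈ 0.00302348

0.003023


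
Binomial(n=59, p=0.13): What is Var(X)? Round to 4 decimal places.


Var = n*p*(1-p) = 59 * 0.13 * 0.87 = 6.6729

6.6729


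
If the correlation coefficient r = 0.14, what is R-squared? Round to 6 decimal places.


R^2 = r^2 = (0.14)^2 = 0.0196

0.019600


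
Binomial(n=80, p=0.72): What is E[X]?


E[X] = n*p = 80 * 0.72 = 57.6

57.6


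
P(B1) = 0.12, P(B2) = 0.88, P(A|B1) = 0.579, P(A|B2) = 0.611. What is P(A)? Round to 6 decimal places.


P(A) = P(A|B1)*P(B1) + P(A|B2)*P(B2)
P(A|B1)*P(B1) = 0.579 * 0.12 = 0.06948
P(A|B2)*P(B2) = 0.611 * 0.88 = 0.53768
P(A) = 0.06948 + 0.53768 = 0.60716

0.607160


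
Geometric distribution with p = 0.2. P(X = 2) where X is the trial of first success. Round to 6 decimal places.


P = (1-p)^(k-1) * p
(1-p)^(k-1) = 0.8^1 = 0.8
P = 0.8 * 0.2 = 0.16

0.160000


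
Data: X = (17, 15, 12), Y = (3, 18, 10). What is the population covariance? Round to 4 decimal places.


Cov = (1/n)*sum((xi-xbar)(yi-ybar))
n = 3, xbar = 44/3 ≈ 14.666667, ybar = 31/3 ≈ 10.333333
sum((xi-xbar)(yi-ybar)) = -41/3 ≈ -13.666667
Cov = -13.666667 / 3 = -41/9 ≈ -4.555556

-4.5556


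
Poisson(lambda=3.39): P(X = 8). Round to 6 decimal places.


P = e^(-lam) * lam^k / k!
e^(-3.39) ≈ 0.03370868
lam^k = 3.39^8 ≈ 17442.052350
k! = 8! = 40320
P = 0.03370868 * 17442.052350 / 40320 ≈ 0.014582

0.014582


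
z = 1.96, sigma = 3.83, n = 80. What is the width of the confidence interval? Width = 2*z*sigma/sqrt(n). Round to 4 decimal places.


width = 2*z*sigma/sqrt(n)
2*z*sigma = 2 * 1.96 * 3.83 = 15.0136
sqrt(80) ≈ 8.944272
width = 15.0136 / 8.944272 ≈ 1.678572

1.6786


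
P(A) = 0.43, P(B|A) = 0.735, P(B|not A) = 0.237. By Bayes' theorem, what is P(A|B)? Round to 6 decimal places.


P(A|B) = P(B|A)*P(A) / P(B), P(B) = P(B|A)*P(A) + P(B|not A)*P(not A)
P(B|A)*P(A) = 0.735 * 0.43 = 0.31605
P(B|not A)*P(not A) = 0.237 * 0.57 = 0.13509
P(B) = 0.31605 + 0.13509 = 0.45114
P(A|B) = 0.31605 / 0.45114 ≈ 0.70055858

0.700559


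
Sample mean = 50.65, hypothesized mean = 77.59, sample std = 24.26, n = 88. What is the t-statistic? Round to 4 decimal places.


t = (xbar - mu0) / (s/sqrt(n))
xbar - mu0 = 50.65 - 77.59 = -26.94
sqrt(88) ≈ 9.38083152
s/sqrt(n) = 24.26 / 9.38083152 ≈ 2.58612469
t = -26.94 / 2.58612469 ≈ -10.417131

-10.4171


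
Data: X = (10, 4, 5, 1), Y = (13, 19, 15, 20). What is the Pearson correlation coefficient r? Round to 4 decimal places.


r = sum((xi-xbar)(yi-ybar)) / sqrt(sum((xi-xbar)^2) * sum((yi-ybar)^2))
n = 4, xbar = 20/4 = 5, ybar = 67/4 = 16.75
Sxy = sum((xi-xbar)(yi-ybar)) = -34
Sxx = sum((xi-xbar)^2) = 42
Syy = sum((yi-ybar)^2) = 32.75
sqrt(Sxx*Syy) ≈ 37.087734
r = Sxy / sqrt(Sxx*Syy) = -34 / 37.087734 ≈ -0.916745

-0.9167


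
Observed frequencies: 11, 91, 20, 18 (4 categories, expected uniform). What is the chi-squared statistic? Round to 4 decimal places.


chi2 = sum((O-E)^2/E), E = total/4
total = 140, E = 140/4 = 35
(11 - 35)^2 / 35 = 576 / 35 = 576/35 ≈ 16.457143
(91 - 35)^2 / 35 = 3136 / 35 = 89.6
(20 - 35)^2 / 35 = 225 / 35 = 45/7 ≈ 6.428571
(18 - 35)^2 / 35 = 289 / 35 = 289/35 ≈ 8.257143
chi2 = 4226/35 ≈ 120.742857

120.7429


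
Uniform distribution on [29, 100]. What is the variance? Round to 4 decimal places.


Var = (b-a)^2 / 12
(b-a)^2 = (100 - 29)^2 = 5041
Var = 5041/12 ≈ 420.083333

420.0833


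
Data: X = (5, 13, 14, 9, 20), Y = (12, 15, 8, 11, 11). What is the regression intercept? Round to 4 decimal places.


a = ybar - b*xbar, where b = sum((xi-xbar)(yi-ybar)) / sum((xi-xbar)^2)
n = 5, xbar = 61/5 = 12.2, ybar = 57/5 = 11.4
Sxy = sum((xi-xbar)(yi-ybar)) = -9.4
Sxx = sum((xi-xbar)^2) = 126.8
b = Sxy / Sxx = -47/634 ≈ -0.074132
a = 11.4 - (-0.074132) * 12.2 = 7801/634 ≈ 12.304416

12.3044


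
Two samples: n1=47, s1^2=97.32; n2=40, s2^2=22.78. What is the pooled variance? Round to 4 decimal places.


sp^2 = ((n1-1)*s1^2 + (n2-1)*s2^2)/(n1+n2-2)
(n1-1)*s1^2 = 46 * 97.32 = 4476.72
(n2-1)*s2^2 = 39 * 22.78 = 888.42
numerator = 4476.72 + 888.42 = 5365.14
n1+n2-2 = 85
sp^2 = 5365.14 / 85 = 268257/4250 ≈ 63.119294

63.1193


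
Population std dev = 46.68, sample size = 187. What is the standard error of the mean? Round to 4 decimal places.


SE = sigma / sqrt(n)
sqrt(187) ≈ 13.674794
SE = 46.68 / 13.674794 ≈ 3.413580

3.4136


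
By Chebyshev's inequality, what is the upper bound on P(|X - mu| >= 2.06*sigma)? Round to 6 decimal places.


P <= 1/k^2
k^2 = 2.06^2 = 4.2436
1/k^2 = 1 / 4.2436 ≈ 0.23564898

0.235649


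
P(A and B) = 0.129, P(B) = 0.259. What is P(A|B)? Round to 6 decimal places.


P(A|B) = P(A and B) / P(B) = 0.129 / 0.259 = 129/259 ≈ 0.49806950

0.498069


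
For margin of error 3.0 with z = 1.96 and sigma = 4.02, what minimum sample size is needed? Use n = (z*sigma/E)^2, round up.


z*sigma/E = 1.96 * 4.02 / 3.0 = 2.6264
(z*sigma/E)^2 ≈ 6.897977
round up: n = 7

7


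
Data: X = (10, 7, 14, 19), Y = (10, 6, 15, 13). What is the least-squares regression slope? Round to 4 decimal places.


b = sum((xi-xbar)(yi-ybar)) / sum((xi-xbar)^2)
n = 4, xbar = 50/4 = 12.5, ybar = 44/4 = 11
Sxy = sum((xi-xbar)(yi-ybar)) = 49
Sxx = sum((xi-xbar)^2) = 81
b = Sxy / Sxx = 49/81 ≈ 0.604938

0.6049


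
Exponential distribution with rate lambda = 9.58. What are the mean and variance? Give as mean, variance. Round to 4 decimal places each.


mean = 1/lam, var = 1/lam^2
mean = 1 / 9.58 = 50/479 ≈ 0.104384
lam^2 = 9.58^2 = 91.7764
var = 1 / 91.7764 ≈ 0.010896

0.1044, 0.0109


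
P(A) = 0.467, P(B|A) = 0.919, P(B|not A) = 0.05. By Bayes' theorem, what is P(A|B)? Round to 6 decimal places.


P(A|B) = P(B|A)*P(A) / P(B), P(B) = P(B|A)*P(A) + P(B|not A)*P(not A)
P(B|A)*P(A) = 0.919 * 0.467 = 0.429173
P(B|not A)*P(not A) = 0.05 * 0.533 = 0.02665
P(B) = 0.429173 + 0.02665 = 0.455823
P(A|B) = 0.429173 / 0.455823 ≈ 0.94153432

0.941534


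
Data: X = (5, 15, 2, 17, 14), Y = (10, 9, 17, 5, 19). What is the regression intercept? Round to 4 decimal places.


a = ybar - b*xbar, where b = sum((xi-xbar)(yi-ybar)) / sum((xi-xbar)^2)
n = 5, xbar = 53/5 = 10.6, ybar = 60/5 = 12
Sxy = sum((xi-xbar)(yi-ybar)) = -66
Sxx = sum((xi-xbar)^2) = 177.2
b = Sxy / Sxx = -165/443 ≈ -0.372460
a = 12 - (-0.372460) * 10.6 = 7065/443 ≈ 15.948081

15.9481


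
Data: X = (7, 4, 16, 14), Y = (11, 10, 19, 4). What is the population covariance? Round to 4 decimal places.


Cov = (1/n)*sum((xi-xbar)(yi-ybar))
n = 4, xbar = 41/4 = 10.25, ybar = 44/4 = 11
sum((xi-xbar)(yi-ybar)) = 26
Cov = 26 / 4 = 6.5

6.5000


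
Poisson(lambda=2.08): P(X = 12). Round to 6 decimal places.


P = e^(-lam) * lam^k / k!
e^(-2.08) ≈ 0.1249302
lam^k = 2.08^12 ≈ 6557.827967
k! = 12! = 479001600
P = 0.1249302 * 6557.827967 / 479001600 ≈ 0.000002

0.000002


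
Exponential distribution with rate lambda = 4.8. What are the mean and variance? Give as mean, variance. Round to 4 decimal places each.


mean = 1/lam, var = 1/lam^2
mean = 1 / 4.8 = 5/24 ≈ 0.208333
lam^2 = 4.8^2 = 23.04
var = 1 / 23.04 = 25/576 ≈ 0.043403

0.2083, 0.0434


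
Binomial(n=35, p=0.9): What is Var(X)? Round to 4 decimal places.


Var = n*p*(1-p) = 35 * 0.9 * 0.1 = 3.15

3.1500


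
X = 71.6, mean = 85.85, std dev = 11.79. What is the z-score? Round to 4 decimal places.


z = (X - mu) / sigma
X - mu = 71.6 - 85.85 = -14.25
z = -14.25 / 11.79 = -475/393 ≈ -1.208651

-1.2087


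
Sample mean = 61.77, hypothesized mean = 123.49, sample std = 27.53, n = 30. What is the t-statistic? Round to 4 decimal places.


t = (xbar - mu0) / (s/sqrt(n))
xbar - mu0 = 61.77 - 123.49 = -61.72
sqrt(30) ≈ 5.47722558
s/sqrt(n) = 27.53 / 5.47722558 ≈ 5.02626734
t = -61.72 / 5.02626734 ≈ -12.279490

-12.2795


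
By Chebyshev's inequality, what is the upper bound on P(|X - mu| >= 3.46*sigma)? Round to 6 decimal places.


P <= 1/k^2
k^2 = 3.46^2 = 11.9716
1/k^2 = 1 / 11.9716 ≈ 0.08353102

0.083531


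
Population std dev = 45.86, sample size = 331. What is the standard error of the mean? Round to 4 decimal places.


SE = sigma / sqrt(n)
sqrt(331) ≈ 18.193405
SE = 45.86 / 18.193405 ≈ 2.520694

2.5207


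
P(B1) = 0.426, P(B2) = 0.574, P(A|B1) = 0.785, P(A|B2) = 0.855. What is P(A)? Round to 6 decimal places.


P(A) = P(A|B1)*P(B1) + P(A|B2)*P(B2)
P(A|B1)*P(B1) = 0.785 * 0.426 = 0.33441
P(A|B2)*P(B2) = 0.855 * 0.574 = 0.49077
P(A) = 0.33441 + 0.49077 = 0.82518

0.825180


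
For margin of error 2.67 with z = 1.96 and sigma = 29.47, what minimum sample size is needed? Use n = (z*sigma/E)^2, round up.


z*sigma/E = 1.96 * 29.47 / 2.67 = 144403/6675 ≈ 21.633408
(z*sigma/E)^2 ≈ 468.004352
round up: n = 469

469


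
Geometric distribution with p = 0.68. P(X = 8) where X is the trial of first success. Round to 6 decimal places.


P = (1-p)^(k-1) * p
(1-p)^(k-1) = 0.32^7 ≈ 0.0003435974
P = 0.0003435974 * 0.68 ≈ 0.0002336462

0.000234


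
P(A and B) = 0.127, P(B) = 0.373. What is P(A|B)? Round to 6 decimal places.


P(A|B) = P(A and B) / P(B) = 0.127 / 0.373 = 127/373 ≈ 0.34048257

0.340483


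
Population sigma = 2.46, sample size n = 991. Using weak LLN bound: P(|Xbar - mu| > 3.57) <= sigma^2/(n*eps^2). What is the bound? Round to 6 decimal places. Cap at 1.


bound = min(1, sigma^2/(n*eps^2))
sigma^2 = 2.46^2 = 6.0516
n*eps^2 = 991 * 3.57^2 = 991 * 12.7449 = 12630.1959
sigma^2/(n*eps^2) = 6.0516 / 12630.1959 ≈ 0.00047914

0.000479


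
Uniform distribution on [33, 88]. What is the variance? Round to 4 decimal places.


Var = (b-a)^2 / 12
(b-a)^2 = (88 - 33)^2 = 3025
Var = 3025/12 ≈ 252.083333

252.0833


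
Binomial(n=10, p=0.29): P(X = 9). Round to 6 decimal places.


P = C(n,k) * p^k * (1-p)^(n-k)
C(10,9) = 10
p^k = 0.29^9 ≈ 0.00001450715
(1-p)^(n-k) = 0.71^1 = 0.71
P = 10 * 0.00001450715 * 0.71 ≈ 0.000103

0.000103


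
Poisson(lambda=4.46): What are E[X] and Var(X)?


E[X] = Var(X) = lambda = 4.46

4.46, 4.46


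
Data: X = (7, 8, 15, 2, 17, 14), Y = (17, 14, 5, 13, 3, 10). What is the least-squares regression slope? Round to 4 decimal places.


b = sum((xi-xbar)(yi-ybar)) / sum((xi-xbar)^2)
n = 6, xbar = 63/6 = 10.5, ybar = 62/6 = 31/3 ≈ 10.333333
Sxy = sum((xi-xbar)(yi-ybar)) = -128
Sxx = sum((xi-xbar)^2) = 165.5
b = Sxy / Sxx = -256/331 ≈ -0.773414

-0.7734


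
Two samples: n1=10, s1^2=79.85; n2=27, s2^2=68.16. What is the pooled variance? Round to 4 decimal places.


sp^2 = ((n1-1)*s1^2 + (n2-1)*s2^2)/(n1+n2-2)
(n1-1)*s1^2 = 9 * 79.85 = 718.65
(n2-1)*s2^2 = 26 * 68.16 = 1772.16
numerator = 718.65 + 1772.16 = 2490.81
n1+n2-2 = 35
sp^2 = 2490.81 / 35 = 71.166

71.1660


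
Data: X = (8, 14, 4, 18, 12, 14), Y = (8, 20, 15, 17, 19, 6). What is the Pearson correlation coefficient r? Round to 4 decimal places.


r = sum((xi-xbar)(yi-ybar)) / sqrt(sum((xi-xbar)^2) * sum((yi-ybar)^2))
n = 6, xbar = 70/6 = 35/3 ≈ 11.666667, ybar = 85/6 ≈ 14.166667
Sxy = sum((xi-xbar)(yi-ybar)) = 91/3 ≈ 30.333333
Sxx = sum((xi-xbar)^2) = 370/3 ≈ 123.333333
Syy = sum((yi-ybar)^2) = 1025/6 ≈ 170.833333
sqrt(Sxx*Syy) ≈ 145.153176
r = Sxy / sqrt(Sxx*Syy) = 30.333333 / 145.153176 ≈ 0.208975

0.2090


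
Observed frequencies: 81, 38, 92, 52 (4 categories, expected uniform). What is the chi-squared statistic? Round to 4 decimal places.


chi2 = sum((O-E)^2/E), E = total/4
total = 263, E = 263/4 = 65.75
(81 - 65.75)^2 / 65.75 = 232.5625 / 65.75 = 3721/1052 ≈ 3.537072
(38 - 65.75)^2 / 65.75 = 770.0625 / 65.75 = 12321/1052 ≈ 11.711977
(92 - 65.75)^2 / 65.75 = 689.0625 / 65.75 = 11025/1052 ≈ 10.480038
(52 - 65.75)^2 / 65.75 = 189.0625 / 65.75 = 3025/1052 ≈ 2.875475
chi2 = 7523/263 ≈ 28.604563

28.6046


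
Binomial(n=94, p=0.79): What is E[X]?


E[X] = n*p = 94 * 0.79 = 74.26

74.26


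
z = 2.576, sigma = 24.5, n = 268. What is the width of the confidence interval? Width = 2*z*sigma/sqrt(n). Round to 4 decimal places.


width = 2*z*sigma/sqrt(n)
2*z*sigma = 2 * 2.576 * 24.5 = 126.224
sqrt(268) ≈ 16.370706
width = 126.224 / 16.370706 ≈ 7.710358

7.7104


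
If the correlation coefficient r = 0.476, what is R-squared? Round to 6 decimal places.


R^2 = r^2 = (0.476)^2 = 0.226576

0.226576


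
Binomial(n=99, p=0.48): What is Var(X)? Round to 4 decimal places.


Var = n*p*(1-p) = 99 * 0.48 * 0.52 = 24.7104

24.7104


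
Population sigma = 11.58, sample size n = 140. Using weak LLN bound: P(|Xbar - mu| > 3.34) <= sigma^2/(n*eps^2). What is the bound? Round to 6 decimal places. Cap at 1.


bound = min(1, sigma^2/(n*eps^2))
sigma^2 = 11.58^2 = 134.0964
n*eps^2 = 140 * 3.34^2 = 140 * 11.1556 = 1561.784
sigma^2/(n*eps^2) = 134.0964 / 1561.784 ≈ 0.08586104

0.085861


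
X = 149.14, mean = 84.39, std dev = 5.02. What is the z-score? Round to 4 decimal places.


z = (X - mu) / sigma
X - mu = 149.14 - 84.39 = 64.75
z = 64.75 / 5.02 = 6475/502 ≈ 12.898406

12.8984


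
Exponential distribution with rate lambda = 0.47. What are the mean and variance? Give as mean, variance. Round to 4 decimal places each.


mean = 1/lam, var = 1/lam^2
mean = 1 / 0.47 = 100/47 ≈ 2.127660
lam^2 = 0.47^2 = 0.2209
var = 1 / 0.2209 = 10000/2209 ≈ 4.526935

2.1277, 4.5269


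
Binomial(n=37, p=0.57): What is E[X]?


E[X] = n*p = 37 * 0.57 = 21.09

21.09


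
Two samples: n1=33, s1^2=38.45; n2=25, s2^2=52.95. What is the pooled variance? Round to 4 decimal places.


sp^2 = ((n1-1)*s1^2 + (n2-1)*s2^2)/(n1+n2-2)
(n1-1)*s1^2 = 32 * 38.45 = 1230.4
(n2-1)*s2^2 = 24 * 52.95 = 1270.8
numerator = 1230.4 + 1270.8 = 2501.2
n1+n2-2 = 56
sp^2 = 2501.2 / 56 = 6253/140 ≈ 44.664286

44.6643


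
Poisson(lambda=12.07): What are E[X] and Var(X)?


E[X] = Var(X) = lambda = 12.07

12.07, 12.07


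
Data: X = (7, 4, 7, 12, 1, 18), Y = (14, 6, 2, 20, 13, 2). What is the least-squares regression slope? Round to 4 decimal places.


b = sum((xi-xbar)(yi-ybar)) / sum((xi-xbar)^2)
n = 6, xbar = 49/6 ≈ 8.166667, ybar = 57/6 = 9.5
Sxy = sum((xi-xbar)(yi-ybar)) = -40.5
Sxx = sum((xi-xbar)^2) = 1097/6 ≈ 182.833333
b = Sxy / Sxx = -243/1097 ≈ -0.221513

-0.2215


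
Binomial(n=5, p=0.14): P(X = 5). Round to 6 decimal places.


P = C(n,k) * p^k * (1-p)^(n-k)
C(5,5) = 1
p^k = 0.14^5 = 0.0000537824
(1-p)^(n-k) = 0.86^0 = 1
P = 1 * 0.0000537824 * 1 ≈ 0.000054

0.000054


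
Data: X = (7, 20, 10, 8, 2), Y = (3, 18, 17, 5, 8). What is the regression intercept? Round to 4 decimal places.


a = ybar - b*xbar, where b = sum((xi-xbar)(yi-ybar)) / sum((xi-xbar)^2)
n = 5, xbar = 47/5 = 9.4, ybar = 51/5 = 10.2
Sxy = sum((xi-xbar)(yi-ybar)) = 127.6
Sxx = sum((xi-xbar)^2) = 175.2
b = Sxy / Sxx = 319/438 ≈ 0.728311
a = 10.2 - 0.728311 * 9.4 = 1469/438 ≈ 3.353881

3.3539


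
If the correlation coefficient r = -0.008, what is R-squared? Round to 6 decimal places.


R^2 = r^2 = (-0.008)^2 = 0.000064

0.000064


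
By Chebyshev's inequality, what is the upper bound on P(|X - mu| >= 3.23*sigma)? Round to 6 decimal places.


P <= 1/k^2
k^2 = 3.23^2 = 10.4329
1/k^2 = 1 / 10.4329 ≈ 0.09585063

0.095851


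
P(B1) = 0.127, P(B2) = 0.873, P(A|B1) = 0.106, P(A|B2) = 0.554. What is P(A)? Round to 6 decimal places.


P(A) = P(A|B1)*P(B1) + P(A|B2)*P(B2)
P(A|B1)*P(B1) = 0.106 * 0.127 = 0.013462
P(A|B2)*P(B2) = 0.554 * 0.873 = 0.483642
P(A) = 0.013462 + 0.483642 = 0.497104

0.497104


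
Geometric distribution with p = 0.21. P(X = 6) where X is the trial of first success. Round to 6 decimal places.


P = (1-p)^(k-1) * p
(1-p)^(k-1) = 0.79^5 ≈ 0.3077056
P = 0.3077056 * 0.21 ≈ 0.06461818

0.064618


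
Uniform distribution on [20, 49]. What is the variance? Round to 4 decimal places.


Var = (b-a)^2 / 12
(b-a)^2 = (49 - 20)^2 = 841
Var = 841/12 ≈ 70.083333

70.0833


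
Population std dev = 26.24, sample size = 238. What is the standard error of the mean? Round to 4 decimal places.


SE = sigma / sqrt(n)
sqrt(238) ≈ 15.427249
SE = 26.24 / 15.427249 ≈ 1.700887

1.7009


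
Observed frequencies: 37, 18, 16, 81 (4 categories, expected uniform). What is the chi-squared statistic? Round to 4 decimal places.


chi2 = sum((O-E)^2/E), E = total/4
total = 152, E = 152/4 = 38
(37 - 38)^2 / 38 = 1 / 38 = 1/38 ≈ 0.026316
(18 - 38)^2 / 38 = 400 / 38 = 200/19 ≈ 10.526316
(16 - 38)^2 / 38 = 484 / 38 = 242/19 ≈ 12.736842
(81 - 38)^2 / 38 = 1849 / 38 = 1849/38 ≈ 48.657895
chi2 = 1367/19 ≈ 71.947368

71.9474


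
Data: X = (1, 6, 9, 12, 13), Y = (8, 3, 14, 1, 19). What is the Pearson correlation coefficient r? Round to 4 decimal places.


r = sum((xi-xbar)(yi-ybar)) / sqrt(sum((xi-xbar)^2) * sum((yi-ybar)^2))
n = 5, xbar = 41/5 = 8.2, ybar = 45/5 = 9
Sxy = sum((xi-xbar)(yi-ybar)) = 42
Sxx = sum((xi-xbar)^2) = 94.8
Syy = sum((yi-ybar)^2) = 226
sqrt(Sxx*Syy) ≈ 146.372128
r = Sxy / sqrt(Sxx*Syy) = 42 / 146.372128 ≈ 0.286940

0.2869


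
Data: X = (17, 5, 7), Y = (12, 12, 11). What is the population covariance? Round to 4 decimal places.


Cov = (1/n)*sum((xi-xbar)(yi-ybar))
n = 3, xbar = 29/3 ≈ 9.666667, ybar = 35/3 ≈ 11.666667
sum((xi-xbar)(yi-ybar)) = 8/3 ≈ 2.666667
Cov = 2.666667 / 3 = 8/9 ≈ 0.888889

0.8889


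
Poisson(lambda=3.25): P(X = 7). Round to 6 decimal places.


P = e^(-lam) * lam^k / k!
e^(-3.25) ≈ 0.03877421
lam^k = 3.25^7 ≈ 3829.865540
k! = 7! = 5040
P = 0.03877421 * 3829.865540 / 5040 ≈ 0.029464

0.029464


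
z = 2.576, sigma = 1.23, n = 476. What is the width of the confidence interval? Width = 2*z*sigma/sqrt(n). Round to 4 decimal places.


width = 2*z*sigma/sqrt(n)
2*z*sigma = 2 * 2.576 * 1.23 = 6.33696
sqrt(476) ≈ 21.817424
width = 6.33696 / 21.817424 ≈ 0.290454

0.2905


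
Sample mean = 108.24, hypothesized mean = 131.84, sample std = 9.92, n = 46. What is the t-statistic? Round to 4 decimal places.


t = (xbar - mu0) / (s/sqrt(n))
xbar - mu0 = 108.24 - 131.84 = -23.6
sqrt(46) ≈ 6.78232998
s/sqrt(n) = 9.92 / 6.78232998 ≈ 1.46262421
t = -23.6 / 1.46262421 ≈ -16.135382

-16.1354


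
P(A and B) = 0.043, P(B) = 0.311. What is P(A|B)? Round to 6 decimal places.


P(A|B) = P(A and B) / P(B) = 0.043 / 0.311 = 43/311 ≈ 0.13826367

0.138264


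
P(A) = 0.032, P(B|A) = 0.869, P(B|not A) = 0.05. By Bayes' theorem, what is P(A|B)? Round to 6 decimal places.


P(A|B) = P(B|A)*P(A) / P(B), P(B) = P(B|A)*P(A) + P(B|not A)*P(not A)
P(B|A)*P(A) = 0.869 * 0.032 = 0.027808
P(B|not A)*P(not A) = 0.05 * 0.968 = 0.0484
P(B) = 0.027808 + 0.0484 = 0.076208
P(A|B) = 0.027808 / 0.076208 = 158/433 ≈ 0.36489607

0.364896


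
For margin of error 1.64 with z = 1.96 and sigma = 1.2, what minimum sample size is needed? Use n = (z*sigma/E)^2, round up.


z*sigma/E = 1.96 * 1.2 / 1.64 = 294/205 ≈ 1.434146
(z*sigma/E)^2 ≈ 2.056776
round up: n = 3

3


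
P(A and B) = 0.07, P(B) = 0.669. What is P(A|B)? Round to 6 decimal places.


P(A|B) = P(A and B) / P(B) = 0.07 / 0.669 = 70/669 ≈ 0.10463378

0.104634


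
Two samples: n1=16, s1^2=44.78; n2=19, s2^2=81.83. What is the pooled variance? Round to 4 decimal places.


sp^2 = ((n1-1)*s1^2 + (n2-1)*s2^2)/(n1+n2-2)
(n1-1)*s1^2 = 15 * 44.78 = 671.7
(n2-1)*s2^2 = 18 * 81.83 = 1472.94
numerator = 671.7 + 1472.94 = 2144.64
n1+n2-2 = 33
sp^2 = 2144.64 / 33 = 17872/275 ≈ 64.989091

64.9891


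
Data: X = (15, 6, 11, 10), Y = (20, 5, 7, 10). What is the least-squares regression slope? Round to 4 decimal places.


b = sum((xi-xbar)(yi-ybar)) / sum((xi-xbar)^2)
n = 4, xbar = 42/4 = 10.5, ybar = 42/4 = 10.5
Sxy = sum((xi-xbar)(yi-ybar)) = 66
Sxx = sum((xi-xbar)^2) = 41
b = Sxy / Sxx = 66/41 ≈ 1.609756

1.6098


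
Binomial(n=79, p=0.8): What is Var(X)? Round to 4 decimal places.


Var = n*p*(1-p) = 79 * 0.8 * 0.2 = 12.64

12.6400


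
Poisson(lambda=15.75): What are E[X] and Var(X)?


E[X] = Var(X) = lambda = 15.75

15.75, 15.75


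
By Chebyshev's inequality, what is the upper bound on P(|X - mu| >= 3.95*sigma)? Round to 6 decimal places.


P <= 1/k^2
k^2 = 3.95^2 = 15.6025
1/k^2 = 1 / 15.6025 = 400/6241 ≈ 0.06409229

0.064092


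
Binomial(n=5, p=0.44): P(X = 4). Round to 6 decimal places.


P = C(n,k) * p^k * (1-p)^(n-k)
C(5,4) = 5
p^k = 0.44^4 = 0.03748096
(1-p)^(n-k) = 0.56^1 = 0.56
P = 5 * 0.03748096 * 0.56 ≈ 0.104947

0.104947


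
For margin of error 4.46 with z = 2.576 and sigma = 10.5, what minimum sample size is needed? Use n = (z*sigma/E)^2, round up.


z*sigma/E = 2.576 * 10.5 / 4.46 = 6762/1115 ≈ 6.064574
(z*sigma/E)^2 ≈ 36.779058
round up: n = 37

37


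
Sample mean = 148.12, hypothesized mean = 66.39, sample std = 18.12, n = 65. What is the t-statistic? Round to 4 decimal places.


t = (xbar - mu0) / (s/sqrt(n))
xbar - mu0 = 148.12 - 66.39 = 81.73
sqrt(65) ≈ 8.06225775
s/sqrt(n) = 18.12 / 8.06225775 ≈ 2.24750939
t = 81.73 / 2.24750939 ≈ 36.364698

36.3647


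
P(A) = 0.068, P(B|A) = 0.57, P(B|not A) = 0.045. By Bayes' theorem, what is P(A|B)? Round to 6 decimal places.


P(A|B) = P(B|A)*P(A) / P(B), P(B) = P(B|A)*P(A) + P(B|not A)*P(not A)
P(B|A)*P(A) = 0.57 * 0.068 = 0.03876
P(B|not A)*P(not A) = 0.045 * 0.932 = 0.04194
P(B) = 0.03876 + 0.04194 = 0.0807
P(A|B) = 0.03876 / 0.0807 = 646/1345 ≈ 0.48029740

0.480297


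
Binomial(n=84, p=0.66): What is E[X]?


E[X] = n*p = 84 * 0.66 = 55.44

55.44


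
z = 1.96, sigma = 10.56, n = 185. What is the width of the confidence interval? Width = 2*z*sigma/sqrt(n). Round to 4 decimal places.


width = 2*z*sigma/sqrt(n)
2*z*sigma = 2 * 1.96 * 10.56 = 41.3952
sqrt(185) ≈ 13.601471
width = 41.3952 / 13.601471 ≈ 3.043436

3.0434


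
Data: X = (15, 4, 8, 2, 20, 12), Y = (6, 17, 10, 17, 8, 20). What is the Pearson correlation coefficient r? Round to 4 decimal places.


r = sum((xi-xbar)(yi-ybar)) / sqrt(sum((xi-xbar)^2) * sum((yi-ybar)^2))
n = 6, xbar = 61/6 ≈ 10.166667, ybar = 78/6 = 13
Sxy = sum((xi-xbar)(yi-ybar)) = -121
Sxx = sum((xi-xbar)^2) = 1397/6 ≈ 232.833333
Syy = sum((yi-ybar)^2) = 164
sqrt(Sxx*Syy) ≈ 195.408973
r = Sxy / sqrt(Sxx*Syy) = -121 / 195.408973 ≈ -0.619214

-0.6192


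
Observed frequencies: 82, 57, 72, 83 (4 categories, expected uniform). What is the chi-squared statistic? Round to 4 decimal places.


chi2 = sum((O-E)^2/E), E = total/4
total = 294, E = 294/4 = 73.5
(82 - 73.5)^2 / 73.5 = 72.25 / 73.5 = 289/294 ≈ 0.982993
(57 - 73.5)^2 / 73.5 = 272.25 / 73.5 = 363/98 ≈ 3.704082
(72 - 73.5)^2 / 73.5 = 2.25 / 73.5 = 3/98 ≈ 0.030612
(83 - 73.5)^2 / 73.5 = 90.25 / 73.5 = 361/294 ≈ 1.227891
chi2 = 874/147 ≈ 5.945578

5.9456


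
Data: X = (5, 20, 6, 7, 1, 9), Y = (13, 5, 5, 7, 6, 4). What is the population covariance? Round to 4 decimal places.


Cov = (1/n)*sum((xi-xbar)(yi-ybar))
n = 6, xbar = 48/6 = 8, ybar = 40/6 = 20/3 ≈ 6.666667
sum((xi-xbar)(yi-ybar)) = -34
Cov = -34 / 6 = -17/3 ≈ -5.666667

-5.6667


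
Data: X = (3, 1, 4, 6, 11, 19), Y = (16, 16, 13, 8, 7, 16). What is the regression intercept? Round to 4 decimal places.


a = ybar - b*xbar, where b = sum((xi-xbar)(yi-ybar)) / sum((xi-xbar)^2)
n = 6, xbar = 44/6 = 22/3 ≈ 7.333333, ybar = 76/6 = 38/3 ≈ 12.666667
Sxy = sum((xi-xbar)(yi-ybar)) = -37/3 ≈ -12.333333
Sxx = sum((xi-xbar)^2) = 664/3 ≈ 221.333333
b = Sxy / Sxx = -37/664 ≈ -0.055723
a = 12.666667 - (-0.055723) * 7.333333 = 4341/332 ≈ 13.075301

13.0753


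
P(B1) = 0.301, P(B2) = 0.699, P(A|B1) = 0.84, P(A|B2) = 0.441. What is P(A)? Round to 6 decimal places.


P(A) = P(A|B1)*P(B1) + P(A|B2)*P(B2)
P(A|B1)*P(B1) = 0.84 * 0.301 = 0.25284
P(A|B2)*P(B2) = 0.441 * 0.699 = 0.308259
P(A) = 0.25284 + 0.308259 = 0.561099

0.561099


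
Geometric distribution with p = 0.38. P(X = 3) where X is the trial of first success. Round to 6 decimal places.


P = (1-p)^(k-1) * p
(1-p)^(k-1) = 0.62^2 = 0.3844
P = 0.3844 * 0.38 = 0.146072

0.146072


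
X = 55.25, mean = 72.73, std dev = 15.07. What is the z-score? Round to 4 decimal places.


z = (X - mu) / sigma
X - mu = 55.25 - 72.73 = -17.48
z = -17.48 / 15.07 = -1748/1507 ≈ -1.159920

-1.1599


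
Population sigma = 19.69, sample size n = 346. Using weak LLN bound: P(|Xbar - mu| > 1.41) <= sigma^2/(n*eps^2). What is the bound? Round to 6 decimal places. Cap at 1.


bound = min(1, sigma^2/(n*eps^2))
sigma^2 = 19.69^2 = 387.6961
n*eps^2 = 346 * 1.41^2 = 346 * 1.9881 = 687.8826
sigma^2/(n*eps^2) = 387.6961 / 687.8826 ≈ 0.56360795

0.563608


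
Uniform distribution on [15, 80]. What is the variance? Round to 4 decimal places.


Var = (b-a)^2 / 12
(b-a)^2 = (80 - 15)^2 = 4225
Var = 4225/12 ≈ 352.083333

352.0833


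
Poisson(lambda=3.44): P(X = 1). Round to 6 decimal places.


P = e^(-lam) * lam^k / k!
e^(-3.44) ≈ 0.03206469
lam^k = 3.44^1 = 3.44
k! = 1! = 1
P = 0.03206469 * 3.44 / 1 ≈ 0.110303

0.110303


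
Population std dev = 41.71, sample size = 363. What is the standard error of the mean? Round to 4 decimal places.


SE = sigma / sqrt(n)
sqrt(363) ≈ 19.052559
SE = 41.71 / 19.052559 ≈ 2.189207

2.1892


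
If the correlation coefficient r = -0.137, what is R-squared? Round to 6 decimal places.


R^2 = r^2 = (-0.137)^2 = 0.018769

0.018769


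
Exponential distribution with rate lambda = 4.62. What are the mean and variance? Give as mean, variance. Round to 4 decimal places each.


mean = 1/lam, var = 1/lam^2
mean = 1 / 4.62 = 50/231 ≈ 0.216450
lam^2 = 4.62^2 = 21.3444
var = 1 / 21.3444 ≈ 0.046851

0.2165, 0.0469


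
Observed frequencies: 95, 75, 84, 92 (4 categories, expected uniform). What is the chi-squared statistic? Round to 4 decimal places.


chi2 = sum((O-E)^2/E), E = total/4
total = 346, E = 346/4 = 86.5
(95 - 86.5)^2 / 86.5 = 72.25 / 86.5 = 289/346 ≈ 0.835260
(75 - 86.5)^2 / 86.5 = 132.25 / 86.5 = 529/346 ≈ 1.528902
(84 - 86.5)^2 / 86.5 = 6.25 / 86.5 = 25/346 ≈ 0.072254
(92 - 86.5)^2 / 86.5 = 30.25 / 86.5 = 121/346 ≈ 0.349711
chi2 = 482/173 ≈ 2.786127

2.7861


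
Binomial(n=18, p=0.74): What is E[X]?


E[X] = n*p = 18 * 0.74 = 13.32

13.32


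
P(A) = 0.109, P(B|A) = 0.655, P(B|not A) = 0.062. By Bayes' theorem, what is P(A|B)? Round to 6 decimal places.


P(A|B) = P(B|A)*P(A) / P(B), P(B) = P(B|A)*P(A) + P(B|not A)*P(not A)
P(B|A)*P(A) = 0.655 * 0.109 = 0.071395
P(B|not A)*P(not A) = 0.062 * 0.891 = 0.055242
P(B) = 0.071395 + 0.055242 = 0.126637
P(A|B) = 0.071395 / 0.126637 ≈ 0.56377678

0.563777


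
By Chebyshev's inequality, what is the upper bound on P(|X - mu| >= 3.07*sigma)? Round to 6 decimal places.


P <= 1/k^2
k^2 = 3.07^2 = 9.4249
1/k^2 = 1 / 9.4249 ≈ 0.10610192

0.106102


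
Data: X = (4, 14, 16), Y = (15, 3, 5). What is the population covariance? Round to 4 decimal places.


Cov = (1/n)*sum((xi-xbar)(yi-ybar))
n = 3, xbar = 34/3 ≈ 11.333333, ybar = 23/3 ≈ 7.666667
sum((xi-xbar)(yi-ybar)) = -236/3 ≈ -78.666667
Cov = -78.666667 / 3 = -236/9 ≈ -26.222222

-26.2222


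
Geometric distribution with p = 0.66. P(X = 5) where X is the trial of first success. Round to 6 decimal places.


P = (1-p)^(k-1) * p
(1-p)^(k-1) = 0.34^4 = 0.01336336
P = 0.01336336 * 0.66 ≈ 0.008819818

0.008820


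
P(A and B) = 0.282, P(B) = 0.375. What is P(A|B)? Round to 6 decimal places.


P(A|B) = P(A and B) / P(B) = 0.282 / 0.375 = 0.752

0.752000


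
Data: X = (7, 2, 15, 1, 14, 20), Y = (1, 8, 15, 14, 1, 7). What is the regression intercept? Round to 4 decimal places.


a = ybar - b*xbar, where b = sum((xi-xbar)(yi-ybar)) / sum((xi-xbar)^2)
n = 6, xbar = 59/6 ≈ 9.833333, ybar = 46/6 = 23/3 ≈ 7.666667
Sxy = sum((xi-xbar)(yi-ybar)) = -109/3 ≈ -36.333333
Sxx = sum((xi-xbar)^2) = 1769/6 ≈ 294.833333
b = Sxy / Sxx = -218/1769 ≈ -0.123233
a = 7.666667 - (-0.123233) * 9.833333 = 15706/1769 ≈ 8.878462

8.8785


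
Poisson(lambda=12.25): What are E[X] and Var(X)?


E[X] = Var(X) = lambda = 12.25

12.25, 12.25


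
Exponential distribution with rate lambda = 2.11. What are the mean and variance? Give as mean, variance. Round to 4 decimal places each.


mean = 1/lam, var = 1/lam^2
mean = 1 / 2.11 = 100/211 ≈ 0.473934
lam^2 = 2.11^2 = 4.4521
var = 1 / 4.4521 ≈ 0.224613

0.4739, 0.2246


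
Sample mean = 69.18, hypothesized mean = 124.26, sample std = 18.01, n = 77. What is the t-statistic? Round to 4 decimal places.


t = (xbar - mu0) / (s/sqrt(n))
xbar - mu0 = 69.18 - 124.26 = -55.08
sqrt(77) ≈ 8.77496439
s/sqrt(n) = 18.01 / 8.77496439 ≈ 2.05242998
t = -55.08 / 2.05242998 ≈ -26.836482

-26.8365


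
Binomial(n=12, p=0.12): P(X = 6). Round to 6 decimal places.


P = C(n,k) * p^k * (1-p)^(n-k)
C(12,6) = 924
p^k = 0.12^6 = 0.000002985984
(1-p)^(n-k) = 0.88^6 ≈ 0.4644041
P = 924 * 0.000002985984 * 0.4644041 ≈ 0.001281

0.001281


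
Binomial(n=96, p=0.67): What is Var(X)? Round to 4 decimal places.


Var = n*p*(1-p) = 96 * 0.67 * 0.33 = 21.2256

21.2256


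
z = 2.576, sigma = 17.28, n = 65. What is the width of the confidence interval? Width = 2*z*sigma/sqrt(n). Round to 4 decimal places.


width = 2*z*sigma/sqrt(n)
2*z*sigma = 2 * 2.576 * 17.28 = 89.02656
sqrt(65) ≈ 8.062258
width = 89.02656 / 8.062258 ≈ 11.042386

11.0424


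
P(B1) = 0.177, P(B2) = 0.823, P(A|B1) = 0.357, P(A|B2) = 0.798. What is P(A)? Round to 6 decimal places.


P(A) = P(A|B1)*P(B1) + P(A|B2)*P(B2)
P(A|B1)*P(B1) = 0.357 * 0.177 = 0.063189
P(A|B2)*P(B2) = 0.798 * 0.823 = 0.656754
P(A) = 0.063189 + 0.656754 = 0.719943

0.719943


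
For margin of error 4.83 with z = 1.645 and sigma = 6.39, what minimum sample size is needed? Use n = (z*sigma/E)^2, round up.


z*sigma/E = 1.645 * 6.39 / 4.83 = 10011/4600 ≈ 2.176304
(z*sigma/E)^2 ≈ 4.736301
round up: n = 5

5


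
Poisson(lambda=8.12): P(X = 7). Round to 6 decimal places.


P = e^(-lam) * lam^k / k!
e^(-8.12) ≈ 0.0002975287
lam^k = 8.12^7 ≈ 2327513.478782
k! = 7! = 5040
P = 0.0002975287 * 2327513.478782 / 5040 ≈ 0.137401

0.137401


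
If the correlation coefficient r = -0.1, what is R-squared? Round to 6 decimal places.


R^2 = r^2 = (-0.1)^2 = 0.01

0.010000


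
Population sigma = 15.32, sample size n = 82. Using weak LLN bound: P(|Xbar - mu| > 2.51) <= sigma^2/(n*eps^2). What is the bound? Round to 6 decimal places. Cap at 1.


bound = min(1, sigma^2/(n*eps^2))
sigma^2 = 15.32^2 = 234.7024
n*eps^2 = 82 * 2.51^2 = 82 * 6.3001 = 516.6082
sigma^2/(n*eps^2) = 234.7024 / 516.6082 ≈ 0.45431412

0.454314


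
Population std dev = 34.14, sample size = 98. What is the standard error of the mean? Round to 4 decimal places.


SE = sigma / sqrt(n)
sqrt(98) ≈ 9.899495
SE = 34.14 / 9.899495 ≈ 3.448661

3.4487


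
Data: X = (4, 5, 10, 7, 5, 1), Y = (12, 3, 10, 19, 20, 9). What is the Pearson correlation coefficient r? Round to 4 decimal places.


r = sum((xi-xbar)(yi-ybar)) / sqrt(sum((xi-xbar)^2) * sum((yi-ybar)^2))
n = 6, xbar = 32/6 = 16/3 ≈ 5.333333, ybar = 73/6 ≈ 12.166667
Sxy = sum((xi-xbar)(yi-ybar)) = 47/3 ≈ 15.666667
Sxx = sum((xi-xbar)^2) = 136/3 ≈ 45.333333
Syy = sum((yi-ybar)^2) = 1241/6 ≈ 206.833333
sqrt(Sxx*Syy) ≈ 96.832042
r = Sxy / sqrt(Sxx*Syy) = 15.666667 / 96.832042 ≈ 0.161792

0.1618


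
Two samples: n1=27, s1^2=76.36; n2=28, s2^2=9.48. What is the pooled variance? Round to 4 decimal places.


sp^2 = ((n1-1)*s1^2 + (n2-1)*s2^2)/(n1+n2-2)
(n1-1)*s1^2 = 26 * 76.36 = 1985.36
(n2-1)*s2^2 = 27 * 9.48 = 255.96
numerator = 1985.36 + 255.96 = 2241.32
n1+n2-2 = 53
sp^2 = 2241.32 / 53 = 56033/1325 ≈ 42.289057

42.2891


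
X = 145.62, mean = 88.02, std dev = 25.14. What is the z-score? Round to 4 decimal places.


z = (X - mu) / sigma
X - mu = 145.62 - 88.02 = 57.6
z = 57.6 / 25.14 = 960/419 ≈ 2.291169

2.2912


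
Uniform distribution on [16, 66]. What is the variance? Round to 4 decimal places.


Var = (b-a)^2 / 12
(b-a)^2 = (66 - 16)^2 = 2500
Var = 2500/12 ≈ 208.333333

208.3333


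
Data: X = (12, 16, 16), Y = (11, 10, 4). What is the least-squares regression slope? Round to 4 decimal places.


b = sum((xi-xbar)(yi-ybar)) / sum((xi-xbar)^2)
n = 3, xbar = 44/3 ≈ 14.666667, ybar = 25/3 ≈ 8.333333
Sxy = sum((xi-xbar)(yi-ybar)) = -32/3 ≈ -10.666667
Sxx = sum((xi-xbar)^2) = 32/3 ≈ 10.666667
b = Sxy / Sxx = -1

-1.0000


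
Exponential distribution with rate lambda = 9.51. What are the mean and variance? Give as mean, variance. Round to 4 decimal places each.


mean = 1/lam, var = 1/lam^2
mean = 1 / 9.51 = 100/951 ≈ 0.105152
lam^2 = 9.51^2 = 90.4401
var = 1 / 90.4401 ≈ 0.011057

0.1052, 0.0111


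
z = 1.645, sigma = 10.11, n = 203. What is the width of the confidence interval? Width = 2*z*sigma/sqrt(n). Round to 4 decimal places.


width = 2*z*sigma/sqrt(n)
2*z*sigma = 2 * 1.645 * 10.11 = 33.2619
sqrt(203) ≈ 14.247807
width = 33.2619 / 14.247807 ≈ 2.334528

2.3345


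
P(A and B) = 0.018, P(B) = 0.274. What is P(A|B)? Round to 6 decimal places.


P(A|B) = P(A and B) / P(B) = 0.018 / 0.274 = 9/137 ≈ 0.06569343

0.065693


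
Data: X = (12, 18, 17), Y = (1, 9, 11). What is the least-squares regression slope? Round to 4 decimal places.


b = sum((xi-xbar)(yi-ybar)) / sum((xi-xbar)^2)
n = 3, xbar = 47/3 ≈ 15.666667, ybar = 21/3 = 7
Sxy = sum((xi-xbar)(yi-ybar)) = 32
Sxx = sum((xi-xbar)^2) = 62/3 ≈ 20.666667
b = Sxy / Sxx = 48/31 ≈ 1.548387

1.5484


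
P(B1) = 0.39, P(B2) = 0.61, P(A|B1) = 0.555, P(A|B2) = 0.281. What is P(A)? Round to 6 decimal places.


P(A) = P(A|B1)*P(B1) + P(A|B2)*P(B2)
P(A|B1)*P(B1) = 0.555 * 0.39 = 0.21645
P(A|B2)*P(B2) = 0.281 * 0.61 = 0.17141
P(A) = 0.21645 + 0.17141 = 0.38786

0.387860


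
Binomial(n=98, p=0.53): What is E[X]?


E[X] = n*p = 98 * 0.53 = 51.94

51.94


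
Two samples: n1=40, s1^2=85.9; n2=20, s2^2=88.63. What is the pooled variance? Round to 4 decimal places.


sp^2 = ((n1-1)*s1^2 + (n2-1)*s2^2)/(n1+n2-2)
(n1-1)*s1^2 = 39 * 85.9 = 3350.1
(n2-1)*s2^2 = 19 * 88.63 = 1683.97
numerator = 3350.1 + 1683.97 = 5034.07
n1+n2-2 = 58
sp^2 = 5034.07 / 58 = 503407/5800 ≈ 86.794310

86.7943
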